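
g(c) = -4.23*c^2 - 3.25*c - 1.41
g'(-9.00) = 72.89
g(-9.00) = -314.79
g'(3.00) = -28.63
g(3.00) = -49.23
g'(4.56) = -41.83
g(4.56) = -104.19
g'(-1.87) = 12.57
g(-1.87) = -10.12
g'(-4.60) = 35.67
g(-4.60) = -75.97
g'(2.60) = -25.25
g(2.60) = -38.45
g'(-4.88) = 38.03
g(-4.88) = -86.28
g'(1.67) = -17.38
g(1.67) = -18.63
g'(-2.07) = 14.26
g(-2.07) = -12.81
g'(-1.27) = 7.49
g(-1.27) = -4.11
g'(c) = -8.46*c - 3.25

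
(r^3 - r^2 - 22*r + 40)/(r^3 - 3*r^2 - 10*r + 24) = (r + 5)/(r + 3)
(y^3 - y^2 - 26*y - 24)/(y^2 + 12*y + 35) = (y^3 - y^2 - 26*y - 24)/(y^2 + 12*y + 35)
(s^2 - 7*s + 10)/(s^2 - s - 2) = (s - 5)/(s + 1)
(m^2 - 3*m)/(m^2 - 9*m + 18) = m/(m - 6)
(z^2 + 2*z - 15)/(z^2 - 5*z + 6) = (z + 5)/(z - 2)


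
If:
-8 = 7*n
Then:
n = -8/7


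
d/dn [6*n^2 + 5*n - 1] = 12*n + 5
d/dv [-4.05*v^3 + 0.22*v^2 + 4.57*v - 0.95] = -12.15*v^2 + 0.44*v + 4.57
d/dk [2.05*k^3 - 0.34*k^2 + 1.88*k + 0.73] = 6.15*k^2 - 0.68*k + 1.88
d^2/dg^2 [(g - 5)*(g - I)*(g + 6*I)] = 6*g - 10 + 10*I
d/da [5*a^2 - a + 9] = 10*a - 1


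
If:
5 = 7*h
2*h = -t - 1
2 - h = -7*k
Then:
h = 5/7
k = -9/49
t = -17/7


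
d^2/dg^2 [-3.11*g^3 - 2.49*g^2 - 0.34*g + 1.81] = -18.66*g - 4.98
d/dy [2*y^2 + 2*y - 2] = 4*y + 2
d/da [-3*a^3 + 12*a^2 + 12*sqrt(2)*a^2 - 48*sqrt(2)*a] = -9*a^2 + 24*a + 24*sqrt(2)*a - 48*sqrt(2)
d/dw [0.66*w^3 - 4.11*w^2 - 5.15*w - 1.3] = 1.98*w^2 - 8.22*w - 5.15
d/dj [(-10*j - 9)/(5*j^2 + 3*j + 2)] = (50*j^2 + 90*j + 7)/(25*j^4 + 30*j^3 + 29*j^2 + 12*j + 4)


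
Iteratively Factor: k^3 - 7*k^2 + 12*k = (k - 3)*(k^2 - 4*k) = k*(k - 3)*(k - 4)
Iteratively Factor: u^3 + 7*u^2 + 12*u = (u)*(u^2 + 7*u + 12) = u*(u + 3)*(u + 4)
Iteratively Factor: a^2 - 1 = (a + 1)*(a - 1)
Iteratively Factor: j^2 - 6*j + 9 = (j - 3)*(j - 3)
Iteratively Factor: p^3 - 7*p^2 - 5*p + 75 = (p - 5)*(p^2 - 2*p - 15) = (p - 5)^2*(p + 3)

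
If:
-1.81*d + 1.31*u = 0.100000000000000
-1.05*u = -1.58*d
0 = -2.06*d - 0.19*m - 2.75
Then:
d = 0.62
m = -21.20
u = 0.93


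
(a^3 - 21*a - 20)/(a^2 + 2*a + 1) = (a^2 - a - 20)/(a + 1)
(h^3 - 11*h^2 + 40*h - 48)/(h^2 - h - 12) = (h^2 - 7*h + 12)/(h + 3)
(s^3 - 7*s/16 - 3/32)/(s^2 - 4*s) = (32*s^3 - 14*s - 3)/(32*s*(s - 4))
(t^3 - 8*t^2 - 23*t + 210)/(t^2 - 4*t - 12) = (t^2 - 2*t - 35)/(t + 2)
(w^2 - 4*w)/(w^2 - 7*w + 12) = w/(w - 3)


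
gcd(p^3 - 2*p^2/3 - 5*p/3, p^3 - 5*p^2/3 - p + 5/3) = p^2 - 2*p/3 - 5/3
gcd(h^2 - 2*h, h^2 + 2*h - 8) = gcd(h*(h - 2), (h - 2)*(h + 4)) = h - 2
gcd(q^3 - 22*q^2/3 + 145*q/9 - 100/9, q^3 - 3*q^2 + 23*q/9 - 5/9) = q - 5/3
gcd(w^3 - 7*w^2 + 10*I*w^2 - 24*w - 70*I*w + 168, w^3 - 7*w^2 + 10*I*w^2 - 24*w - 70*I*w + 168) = w^3 + w^2*(-7 + 10*I) + w*(-24 - 70*I) + 168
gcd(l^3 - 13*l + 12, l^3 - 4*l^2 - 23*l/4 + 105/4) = l - 3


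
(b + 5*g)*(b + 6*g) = b^2 + 11*b*g + 30*g^2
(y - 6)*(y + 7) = y^2 + y - 42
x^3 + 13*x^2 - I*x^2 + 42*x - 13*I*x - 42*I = (x + 6)*(x + 7)*(x - I)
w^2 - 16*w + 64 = (w - 8)^2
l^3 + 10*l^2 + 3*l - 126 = (l - 3)*(l + 6)*(l + 7)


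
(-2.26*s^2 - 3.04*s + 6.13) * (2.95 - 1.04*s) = 2.3504*s^3 - 3.5054*s^2 - 15.3432*s + 18.0835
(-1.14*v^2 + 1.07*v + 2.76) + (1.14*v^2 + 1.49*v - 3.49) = 2.56*v - 0.73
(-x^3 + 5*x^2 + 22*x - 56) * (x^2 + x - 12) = -x^5 + 4*x^4 + 39*x^3 - 94*x^2 - 320*x + 672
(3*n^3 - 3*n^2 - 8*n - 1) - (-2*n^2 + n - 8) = 3*n^3 - n^2 - 9*n + 7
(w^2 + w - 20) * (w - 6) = w^3 - 5*w^2 - 26*w + 120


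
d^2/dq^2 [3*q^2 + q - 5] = 6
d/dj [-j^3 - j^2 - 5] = j*(-3*j - 2)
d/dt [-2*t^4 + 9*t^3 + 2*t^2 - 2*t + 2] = -8*t^3 + 27*t^2 + 4*t - 2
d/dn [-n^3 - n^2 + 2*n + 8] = -3*n^2 - 2*n + 2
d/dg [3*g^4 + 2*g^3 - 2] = g^2*(12*g + 6)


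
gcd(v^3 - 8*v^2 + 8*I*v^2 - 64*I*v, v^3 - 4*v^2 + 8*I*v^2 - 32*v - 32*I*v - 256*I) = v^2 + v*(-8 + 8*I) - 64*I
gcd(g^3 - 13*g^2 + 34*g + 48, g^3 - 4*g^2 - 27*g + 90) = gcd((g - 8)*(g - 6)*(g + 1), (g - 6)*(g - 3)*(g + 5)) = g - 6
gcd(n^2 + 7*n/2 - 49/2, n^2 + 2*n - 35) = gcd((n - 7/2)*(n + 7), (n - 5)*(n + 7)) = n + 7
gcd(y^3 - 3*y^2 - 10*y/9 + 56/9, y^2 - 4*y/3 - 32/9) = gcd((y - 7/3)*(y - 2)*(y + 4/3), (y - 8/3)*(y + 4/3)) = y + 4/3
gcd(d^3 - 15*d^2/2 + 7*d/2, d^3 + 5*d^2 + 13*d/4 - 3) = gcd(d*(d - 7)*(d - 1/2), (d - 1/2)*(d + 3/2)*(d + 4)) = d - 1/2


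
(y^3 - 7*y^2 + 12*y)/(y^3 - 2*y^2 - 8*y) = (y - 3)/(y + 2)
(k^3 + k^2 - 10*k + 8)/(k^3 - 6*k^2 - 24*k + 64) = (k - 1)/(k - 8)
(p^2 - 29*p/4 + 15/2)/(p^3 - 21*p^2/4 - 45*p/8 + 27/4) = 2*(4*p - 5)/(8*p^2 + 6*p - 9)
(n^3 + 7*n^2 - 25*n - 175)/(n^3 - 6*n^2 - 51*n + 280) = (n + 5)/(n - 8)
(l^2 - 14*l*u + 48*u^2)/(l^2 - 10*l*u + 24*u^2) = (-l + 8*u)/(-l + 4*u)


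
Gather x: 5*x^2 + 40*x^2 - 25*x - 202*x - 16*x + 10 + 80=45*x^2 - 243*x + 90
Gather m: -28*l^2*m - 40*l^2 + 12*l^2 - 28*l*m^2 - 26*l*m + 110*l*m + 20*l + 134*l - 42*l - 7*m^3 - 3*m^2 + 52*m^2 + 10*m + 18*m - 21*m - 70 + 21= -28*l^2 + 112*l - 7*m^3 + m^2*(49 - 28*l) + m*(-28*l^2 + 84*l + 7) - 49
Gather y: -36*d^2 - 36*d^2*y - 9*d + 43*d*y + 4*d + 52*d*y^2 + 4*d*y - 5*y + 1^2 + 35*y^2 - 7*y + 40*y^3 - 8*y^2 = -36*d^2 - 5*d + 40*y^3 + y^2*(52*d + 27) + y*(-36*d^2 + 47*d - 12) + 1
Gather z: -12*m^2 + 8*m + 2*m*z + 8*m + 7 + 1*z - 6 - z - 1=-12*m^2 + 2*m*z + 16*m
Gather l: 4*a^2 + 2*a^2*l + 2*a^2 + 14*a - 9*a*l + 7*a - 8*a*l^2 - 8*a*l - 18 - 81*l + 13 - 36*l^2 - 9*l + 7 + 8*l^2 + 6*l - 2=6*a^2 + 21*a + l^2*(-8*a - 28) + l*(2*a^2 - 17*a - 84)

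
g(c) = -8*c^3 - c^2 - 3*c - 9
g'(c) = -24*c^2 - 2*c - 3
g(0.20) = -9.70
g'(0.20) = -4.36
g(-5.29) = 1163.17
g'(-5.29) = -664.04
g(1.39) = -36.59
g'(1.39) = -52.15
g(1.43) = -38.73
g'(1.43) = -54.94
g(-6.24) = 1914.55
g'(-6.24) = -925.02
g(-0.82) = -2.80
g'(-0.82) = -17.50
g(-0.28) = -8.06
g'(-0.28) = -4.32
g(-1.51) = 20.79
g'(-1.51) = -54.70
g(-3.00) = 207.00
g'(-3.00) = -213.00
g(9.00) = -5949.00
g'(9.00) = -1965.00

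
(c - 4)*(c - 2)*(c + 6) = c^3 - 28*c + 48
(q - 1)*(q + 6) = q^2 + 5*q - 6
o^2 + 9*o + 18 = (o + 3)*(o + 6)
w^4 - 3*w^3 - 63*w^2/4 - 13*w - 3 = (w - 6)*(w + 1/2)^2*(w + 2)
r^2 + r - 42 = (r - 6)*(r + 7)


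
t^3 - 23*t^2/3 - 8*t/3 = t*(t - 8)*(t + 1/3)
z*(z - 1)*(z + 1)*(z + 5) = z^4 + 5*z^3 - z^2 - 5*z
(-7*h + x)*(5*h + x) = -35*h^2 - 2*h*x + x^2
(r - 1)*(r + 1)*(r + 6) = r^3 + 6*r^2 - r - 6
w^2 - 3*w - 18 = (w - 6)*(w + 3)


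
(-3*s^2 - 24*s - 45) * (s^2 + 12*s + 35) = -3*s^4 - 60*s^3 - 438*s^2 - 1380*s - 1575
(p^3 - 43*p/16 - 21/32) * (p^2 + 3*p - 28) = p^5 + 3*p^4 - 491*p^3/16 - 279*p^2/32 + 2345*p/32 + 147/8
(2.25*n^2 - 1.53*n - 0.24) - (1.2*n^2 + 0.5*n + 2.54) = 1.05*n^2 - 2.03*n - 2.78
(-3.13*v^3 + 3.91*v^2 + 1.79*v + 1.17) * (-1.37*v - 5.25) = 4.2881*v^4 + 11.0758*v^3 - 22.9798*v^2 - 11.0004*v - 6.1425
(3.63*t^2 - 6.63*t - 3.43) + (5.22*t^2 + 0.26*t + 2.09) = 8.85*t^2 - 6.37*t - 1.34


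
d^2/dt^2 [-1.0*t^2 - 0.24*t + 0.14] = -2.00000000000000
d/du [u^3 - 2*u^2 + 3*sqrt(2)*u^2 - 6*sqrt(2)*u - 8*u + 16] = 3*u^2 - 4*u + 6*sqrt(2)*u - 6*sqrt(2) - 8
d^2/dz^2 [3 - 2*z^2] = -4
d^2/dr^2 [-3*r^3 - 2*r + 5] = -18*r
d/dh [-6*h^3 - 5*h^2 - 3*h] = -18*h^2 - 10*h - 3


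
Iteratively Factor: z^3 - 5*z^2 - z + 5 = (z - 5)*(z^2 - 1) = (z - 5)*(z + 1)*(z - 1)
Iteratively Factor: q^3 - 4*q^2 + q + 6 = (q - 3)*(q^2 - q - 2) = (q - 3)*(q + 1)*(q - 2)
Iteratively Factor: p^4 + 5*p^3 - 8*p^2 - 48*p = (p - 3)*(p^3 + 8*p^2 + 16*p) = p*(p - 3)*(p^2 + 8*p + 16) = p*(p - 3)*(p + 4)*(p + 4)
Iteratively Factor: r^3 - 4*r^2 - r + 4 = (r - 1)*(r^2 - 3*r - 4) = (r - 4)*(r - 1)*(r + 1)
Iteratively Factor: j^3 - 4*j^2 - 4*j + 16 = (j - 2)*(j^2 - 2*j - 8) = (j - 4)*(j - 2)*(j + 2)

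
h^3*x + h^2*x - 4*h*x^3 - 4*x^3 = (h - 2*x)*(h + 2*x)*(h*x + x)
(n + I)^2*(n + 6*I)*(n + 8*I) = n^4 + 16*I*n^3 - 77*n^2 - 110*I*n + 48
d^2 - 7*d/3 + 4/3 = (d - 4/3)*(d - 1)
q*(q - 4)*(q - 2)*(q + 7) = q^4 + q^3 - 34*q^2 + 56*q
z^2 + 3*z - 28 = (z - 4)*(z + 7)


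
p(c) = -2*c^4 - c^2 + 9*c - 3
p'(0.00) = 9.00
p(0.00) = -3.00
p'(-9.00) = 5859.00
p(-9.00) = -13287.00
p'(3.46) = -329.29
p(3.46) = -270.47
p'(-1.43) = 35.25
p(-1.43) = -26.28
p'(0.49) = 7.08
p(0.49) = 1.05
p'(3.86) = -458.82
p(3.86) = -427.16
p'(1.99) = -58.02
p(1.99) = -20.41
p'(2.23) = -84.18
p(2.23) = -37.36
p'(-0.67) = 12.75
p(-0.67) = -9.88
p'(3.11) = -237.86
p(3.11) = -171.78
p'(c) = -8*c^3 - 2*c + 9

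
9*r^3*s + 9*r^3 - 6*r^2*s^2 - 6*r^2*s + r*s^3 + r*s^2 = (-3*r + s)^2*(r*s + r)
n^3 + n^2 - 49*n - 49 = (n - 7)*(n + 1)*(n + 7)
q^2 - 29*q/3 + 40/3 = (q - 8)*(q - 5/3)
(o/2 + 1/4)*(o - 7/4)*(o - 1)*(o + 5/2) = o^4/2 + o^3/8 - 21*o^2/8 + 29*o/32 + 35/32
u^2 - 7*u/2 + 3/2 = (u - 3)*(u - 1/2)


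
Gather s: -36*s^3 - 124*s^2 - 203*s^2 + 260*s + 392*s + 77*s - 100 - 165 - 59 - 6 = -36*s^3 - 327*s^2 + 729*s - 330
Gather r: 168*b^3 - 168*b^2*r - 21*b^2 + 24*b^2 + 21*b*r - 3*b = 168*b^3 + 3*b^2 - 3*b + r*(-168*b^2 + 21*b)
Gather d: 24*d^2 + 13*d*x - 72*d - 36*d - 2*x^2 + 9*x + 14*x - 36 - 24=24*d^2 + d*(13*x - 108) - 2*x^2 + 23*x - 60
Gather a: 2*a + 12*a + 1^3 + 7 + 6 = 14*a + 14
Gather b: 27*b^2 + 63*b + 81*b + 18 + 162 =27*b^2 + 144*b + 180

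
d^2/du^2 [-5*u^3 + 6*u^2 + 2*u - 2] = 12 - 30*u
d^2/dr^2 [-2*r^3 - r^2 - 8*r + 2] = -12*r - 2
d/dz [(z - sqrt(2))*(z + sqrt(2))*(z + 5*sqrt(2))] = 3*z^2 + 10*sqrt(2)*z - 2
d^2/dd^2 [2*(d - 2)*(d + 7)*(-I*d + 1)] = -12*I*d + 4 - 20*I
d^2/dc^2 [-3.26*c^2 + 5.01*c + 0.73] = -6.52000000000000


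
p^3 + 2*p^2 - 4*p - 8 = (p - 2)*(p + 2)^2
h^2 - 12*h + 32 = (h - 8)*(h - 4)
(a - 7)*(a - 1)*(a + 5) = a^3 - 3*a^2 - 33*a + 35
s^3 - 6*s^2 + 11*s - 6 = (s - 3)*(s - 2)*(s - 1)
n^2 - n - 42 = (n - 7)*(n + 6)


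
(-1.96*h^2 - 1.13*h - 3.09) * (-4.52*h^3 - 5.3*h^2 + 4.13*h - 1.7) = 8.8592*h^5 + 15.4956*h^4 + 11.861*h^3 + 15.0421*h^2 - 10.8407*h + 5.253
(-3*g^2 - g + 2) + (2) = -3*g^2 - g + 4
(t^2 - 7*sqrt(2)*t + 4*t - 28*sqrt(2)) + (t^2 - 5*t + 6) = 2*t^2 - 7*sqrt(2)*t - t - 28*sqrt(2) + 6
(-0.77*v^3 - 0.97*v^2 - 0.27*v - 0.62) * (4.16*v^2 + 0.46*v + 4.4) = -3.2032*v^5 - 4.3894*v^4 - 4.9574*v^3 - 6.9714*v^2 - 1.4732*v - 2.728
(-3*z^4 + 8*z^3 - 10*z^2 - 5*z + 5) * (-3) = 9*z^4 - 24*z^3 + 30*z^2 + 15*z - 15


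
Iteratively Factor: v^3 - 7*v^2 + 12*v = (v - 3)*(v^2 - 4*v) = v*(v - 3)*(v - 4)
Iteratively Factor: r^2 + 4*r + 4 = (r + 2)*(r + 2)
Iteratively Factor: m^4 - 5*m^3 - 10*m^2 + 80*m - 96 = (m - 2)*(m^3 - 3*m^2 - 16*m + 48) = (m - 4)*(m - 2)*(m^2 + m - 12) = (m - 4)*(m - 2)*(m + 4)*(m - 3)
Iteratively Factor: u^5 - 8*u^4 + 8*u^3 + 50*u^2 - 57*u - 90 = (u + 2)*(u^4 - 10*u^3 + 28*u^2 - 6*u - 45) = (u - 3)*(u + 2)*(u^3 - 7*u^2 + 7*u + 15) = (u - 3)^2*(u + 2)*(u^2 - 4*u - 5) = (u - 5)*(u - 3)^2*(u + 2)*(u + 1)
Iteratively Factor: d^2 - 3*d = (d)*(d - 3)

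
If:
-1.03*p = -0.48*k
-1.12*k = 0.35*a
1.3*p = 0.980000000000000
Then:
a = -5.18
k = 1.62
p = 0.75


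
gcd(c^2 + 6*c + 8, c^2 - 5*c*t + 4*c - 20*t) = c + 4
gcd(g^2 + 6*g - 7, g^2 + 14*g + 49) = g + 7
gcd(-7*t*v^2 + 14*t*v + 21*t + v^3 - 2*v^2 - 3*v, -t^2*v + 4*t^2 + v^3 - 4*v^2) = 1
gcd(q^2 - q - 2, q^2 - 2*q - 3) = q + 1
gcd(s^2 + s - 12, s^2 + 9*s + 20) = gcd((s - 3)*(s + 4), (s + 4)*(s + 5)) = s + 4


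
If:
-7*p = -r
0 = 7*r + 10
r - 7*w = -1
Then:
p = -10/49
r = -10/7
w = -3/49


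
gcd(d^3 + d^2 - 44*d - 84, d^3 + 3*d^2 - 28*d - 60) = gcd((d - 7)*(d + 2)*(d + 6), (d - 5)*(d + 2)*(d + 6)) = d^2 + 8*d + 12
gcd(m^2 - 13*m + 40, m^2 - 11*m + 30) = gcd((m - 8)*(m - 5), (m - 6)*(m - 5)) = m - 5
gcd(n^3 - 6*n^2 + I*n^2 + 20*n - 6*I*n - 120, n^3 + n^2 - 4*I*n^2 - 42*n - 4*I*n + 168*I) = n^2 + n*(-6 - 4*I) + 24*I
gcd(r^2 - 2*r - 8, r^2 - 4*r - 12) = r + 2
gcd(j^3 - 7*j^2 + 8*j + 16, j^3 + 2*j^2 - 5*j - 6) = j + 1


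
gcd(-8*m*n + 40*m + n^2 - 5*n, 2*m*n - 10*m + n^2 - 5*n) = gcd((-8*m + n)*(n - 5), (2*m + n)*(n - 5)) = n - 5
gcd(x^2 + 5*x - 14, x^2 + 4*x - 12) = x - 2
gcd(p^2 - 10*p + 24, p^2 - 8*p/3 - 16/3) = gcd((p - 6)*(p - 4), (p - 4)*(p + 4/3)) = p - 4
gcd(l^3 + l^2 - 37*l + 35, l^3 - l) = l - 1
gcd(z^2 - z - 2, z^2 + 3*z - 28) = 1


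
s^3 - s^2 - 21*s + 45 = (s - 3)^2*(s + 5)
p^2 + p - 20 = (p - 4)*(p + 5)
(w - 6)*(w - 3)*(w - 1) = w^3 - 10*w^2 + 27*w - 18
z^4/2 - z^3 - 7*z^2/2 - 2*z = z*(z/2 + 1/2)*(z - 4)*(z + 1)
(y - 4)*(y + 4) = y^2 - 16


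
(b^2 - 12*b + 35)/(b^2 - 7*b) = (b - 5)/b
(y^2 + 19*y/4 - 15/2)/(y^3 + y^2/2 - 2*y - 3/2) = (4*y^2 + 19*y - 30)/(2*(2*y^3 + y^2 - 4*y - 3))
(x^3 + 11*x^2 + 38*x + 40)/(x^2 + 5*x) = x + 6 + 8/x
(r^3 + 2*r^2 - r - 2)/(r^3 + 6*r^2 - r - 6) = (r + 2)/(r + 6)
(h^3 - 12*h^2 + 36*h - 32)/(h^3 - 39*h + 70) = (h^2 - 10*h + 16)/(h^2 + 2*h - 35)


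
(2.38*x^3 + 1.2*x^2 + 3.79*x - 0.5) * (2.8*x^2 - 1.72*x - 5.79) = 6.664*x^5 - 0.7336*x^4 - 5.2322*x^3 - 14.8668*x^2 - 21.0841*x + 2.895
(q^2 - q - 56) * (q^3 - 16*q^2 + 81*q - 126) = q^5 - 17*q^4 + 41*q^3 + 689*q^2 - 4410*q + 7056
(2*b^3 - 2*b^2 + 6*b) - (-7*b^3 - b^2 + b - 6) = 9*b^3 - b^2 + 5*b + 6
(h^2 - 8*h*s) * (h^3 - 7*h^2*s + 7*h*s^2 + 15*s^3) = h^5 - 15*h^4*s + 63*h^3*s^2 - 41*h^2*s^3 - 120*h*s^4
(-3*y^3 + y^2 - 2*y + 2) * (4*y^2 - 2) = -12*y^5 + 4*y^4 - 2*y^3 + 6*y^2 + 4*y - 4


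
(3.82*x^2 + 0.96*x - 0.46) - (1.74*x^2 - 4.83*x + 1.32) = 2.08*x^2 + 5.79*x - 1.78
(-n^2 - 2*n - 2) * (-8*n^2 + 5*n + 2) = 8*n^4 + 11*n^3 + 4*n^2 - 14*n - 4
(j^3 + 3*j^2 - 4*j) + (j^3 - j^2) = 2*j^3 + 2*j^2 - 4*j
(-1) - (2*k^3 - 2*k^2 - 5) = -2*k^3 + 2*k^2 + 4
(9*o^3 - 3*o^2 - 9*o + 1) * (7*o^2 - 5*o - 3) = 63*o^5 - 66*o^4 - 75*o^3 + 61*o^2 + 22*o - 3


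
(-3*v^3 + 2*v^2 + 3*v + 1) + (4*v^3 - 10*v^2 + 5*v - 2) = v^3 - 8*v^2 + 8*v - 1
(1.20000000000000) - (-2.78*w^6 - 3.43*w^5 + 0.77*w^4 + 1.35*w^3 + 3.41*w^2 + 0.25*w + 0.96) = 2.78*w^6 + 3.43*w^5 - 0.77*w^4 - 1.35*w^3 - 3.41*w^2 - 0.25*w + 0.24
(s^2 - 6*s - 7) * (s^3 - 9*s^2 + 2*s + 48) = s^5 - 15*s^4 + 49*s^3 + 99*s^2 - 302*s - 336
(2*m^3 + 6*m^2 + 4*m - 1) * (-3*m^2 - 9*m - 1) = -6*m^5 - 36*m^4 - 68*m^3 - 39*m^2 + 5*m + 1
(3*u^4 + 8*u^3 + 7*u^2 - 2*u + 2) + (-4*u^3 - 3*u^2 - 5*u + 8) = 3*u^4 + 4*u^3 + 4*u^2 - 7*u + 10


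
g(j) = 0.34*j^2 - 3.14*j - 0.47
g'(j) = 0.68*j - 3.14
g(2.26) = -5.83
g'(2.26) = -1.60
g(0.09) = -0.75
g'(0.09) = -3.08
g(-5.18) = 24.92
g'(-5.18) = -6.66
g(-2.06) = 7.44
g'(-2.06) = -4.54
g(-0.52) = 1.25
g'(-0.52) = -3.49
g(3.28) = -7.11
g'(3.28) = -0.91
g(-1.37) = 4.47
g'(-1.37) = -4.07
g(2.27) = -5.85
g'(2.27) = -1.60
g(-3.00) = 12.01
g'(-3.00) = -5.18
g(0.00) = -0.47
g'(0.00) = -3.14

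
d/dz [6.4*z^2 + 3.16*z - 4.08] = 12.8*z + 3.16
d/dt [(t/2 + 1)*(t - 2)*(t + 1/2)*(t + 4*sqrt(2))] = 2*t^3 + 3*t^2/4 + 6*sqrt(2)*t^2 - 4*t + 2*sqrt(2)*t - 8*sqrt(2) - 1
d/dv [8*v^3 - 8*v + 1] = 24*v^2 - 8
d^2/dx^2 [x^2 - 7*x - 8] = 2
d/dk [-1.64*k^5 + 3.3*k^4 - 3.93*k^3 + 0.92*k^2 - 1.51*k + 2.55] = -8.2*k^4 + 13.2*k^3 - 11.79*k^2 + 1.84*k - 1.51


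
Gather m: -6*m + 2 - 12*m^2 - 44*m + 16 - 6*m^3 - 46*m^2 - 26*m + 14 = -6*m^3 - 58*m^2 - 76*m + 32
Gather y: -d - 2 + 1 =-d - 1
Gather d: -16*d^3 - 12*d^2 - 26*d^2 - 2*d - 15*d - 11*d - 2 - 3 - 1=-16*d^3 - 38*d^2 - 28*d - 6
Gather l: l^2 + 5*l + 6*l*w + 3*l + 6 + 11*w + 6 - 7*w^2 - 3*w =l^2 + l*(6*w + 8) - 7*w^2 + 8*w + 12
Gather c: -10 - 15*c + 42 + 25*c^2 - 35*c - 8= 25*c^2 - 50*c + 24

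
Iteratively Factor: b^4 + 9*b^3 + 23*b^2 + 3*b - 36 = (b + 4)*(b^3 + 5*b^2 + 3*b - 9) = (b + 3)*(b + 4)*(b^2 + 2*b - 3) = (b - 1)*(b + 3)*(b + 4)*(b + 3)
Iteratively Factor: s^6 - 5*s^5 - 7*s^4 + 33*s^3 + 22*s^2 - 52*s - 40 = (s + 1)*(s^5 - 6*s^4 - s^3 + 34*s^2 - 12*s - 40) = (s - 2)*(s + 1)*(s^4 - 4*s^3 - 9*s^2 + 16*s + 20) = (s - 2)*(s + 1)*(s + 2)*(s^3 - 6*s^2 + 3*s + 10) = (s - 2)^2*(s + 1)*(s + 2)*(s^2 - 4*s - 5) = (s - 5)*(s - 2)^2*(s + 1)*(s + 2)*(s + 1)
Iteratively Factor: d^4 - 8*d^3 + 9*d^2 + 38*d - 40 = (d + 2)*(d^3 - 10*d^2 + 29*d - 20) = (d - 1)*(d + 2)*(d^2 - 9*d + 20) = (d - 4)*(d - 1)*(d + 2)*(d - 5)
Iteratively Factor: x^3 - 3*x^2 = (x - 3)*(x^2) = x*(x - 3)*(x)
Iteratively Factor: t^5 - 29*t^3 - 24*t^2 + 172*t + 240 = (t - 5)*(t^4 + 5*t^3 - 4*t^2 - 44*t - 48) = (t - 5)*(t + 4)*(t^3 + t^2 - 8*t - 12) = (t - 5)*(t + 2)*(t + 4)*(t^2 - t - 6) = (t - 5)*(t - 3)*(t + 2)*(t + 4)*(t + 2)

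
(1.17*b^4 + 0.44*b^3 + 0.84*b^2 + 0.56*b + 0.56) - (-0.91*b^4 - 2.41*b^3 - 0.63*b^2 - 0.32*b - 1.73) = 2.08*b^4 + 2.85*b^3 + 1.47*b^2 + 0.88*b + 2.29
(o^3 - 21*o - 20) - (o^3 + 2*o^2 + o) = -2*o^2 - 22*o - 20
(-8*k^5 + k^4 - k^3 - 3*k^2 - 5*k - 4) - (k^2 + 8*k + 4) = -8*k^5 + k^4 - k^3 - 4*k^2 - 13*k - 8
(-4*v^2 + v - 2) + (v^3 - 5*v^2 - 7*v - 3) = v^3 - 9*v^2 - 6*v - 5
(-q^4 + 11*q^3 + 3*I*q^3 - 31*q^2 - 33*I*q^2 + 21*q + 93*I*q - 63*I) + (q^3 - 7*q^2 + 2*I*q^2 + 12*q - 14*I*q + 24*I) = -q^4 + 12*q^3 + 3*I*q^3 - 38*q^2 - 31*I*q^2 + 33*q + 79*I*q - 39*I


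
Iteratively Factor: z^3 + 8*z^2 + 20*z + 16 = (z + 2)*(z^2 + 6*z + 8) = (z + 2)*(z + 4)*(z + 2)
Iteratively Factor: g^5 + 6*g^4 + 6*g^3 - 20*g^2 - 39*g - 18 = (g + 3)*(g^4 + 3*g^3 - 3*g^2 - 11*g - 6) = (g + 1)*(g + 3)*(g^3 + 2*g^2 - 5*g - 6) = (g + 1)^2*(g + 3)*(g^2 + g - 6) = (g - 2)*(g + 1)^2*(g + 3)*(g + 3)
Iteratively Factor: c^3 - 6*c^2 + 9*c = (c)*(c^2 - 6*c + 9) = c*(c - 3)*(c - 3)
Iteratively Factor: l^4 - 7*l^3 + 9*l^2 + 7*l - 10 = (l - 2)*(l^3 - 5*l^2 - l + 5) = (l - 2)*(l + 1)*(l^2 - 6*l + 5) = (l - 2)*(l - 1)*(l + 1)*(l - 5)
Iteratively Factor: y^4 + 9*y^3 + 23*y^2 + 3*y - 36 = (y + 3)*(y^3 + 6*y^2 + 5*y - 12) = (y - 1)*(y + 3)*(y^2 + 7*y + 12) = (y - 1)*(y + 3)*(y + 4)*(y + 3)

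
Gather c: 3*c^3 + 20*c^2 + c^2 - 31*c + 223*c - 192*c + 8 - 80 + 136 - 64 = 3*c^3 + 21*c^2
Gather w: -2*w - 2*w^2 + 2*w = -2*w^2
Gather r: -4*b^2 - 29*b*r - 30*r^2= -4*b^2 - 29*b*r - 30*r^2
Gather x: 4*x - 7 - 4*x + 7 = 0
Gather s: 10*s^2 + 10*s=10*s^2 + 10*s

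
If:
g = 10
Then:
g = 10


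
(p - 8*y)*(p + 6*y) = p^2 - 2*p*y - 48*y^2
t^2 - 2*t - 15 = (t - 5)*(t + 3)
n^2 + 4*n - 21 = (n - 3)*(n + 7)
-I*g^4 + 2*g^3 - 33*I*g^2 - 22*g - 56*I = (g - 4*I)*(g - 2*I)*(g + 7*I)*(-I*g + 1)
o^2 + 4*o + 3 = (o + 1)*(o + 3)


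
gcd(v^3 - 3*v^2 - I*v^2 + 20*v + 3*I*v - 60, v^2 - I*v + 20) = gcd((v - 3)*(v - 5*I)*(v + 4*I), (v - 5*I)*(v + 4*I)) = v^2 - I*v + 20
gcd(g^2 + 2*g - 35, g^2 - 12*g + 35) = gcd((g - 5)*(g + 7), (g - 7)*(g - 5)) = g - 5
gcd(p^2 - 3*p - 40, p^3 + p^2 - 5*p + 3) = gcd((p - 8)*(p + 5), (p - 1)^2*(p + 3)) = 1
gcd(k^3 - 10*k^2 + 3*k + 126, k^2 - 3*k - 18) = k^2 - 3*k - 18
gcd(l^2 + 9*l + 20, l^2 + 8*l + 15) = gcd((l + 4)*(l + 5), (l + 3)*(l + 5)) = l + 5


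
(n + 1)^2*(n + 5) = n^3 + 7*n^2 + 11*n + 5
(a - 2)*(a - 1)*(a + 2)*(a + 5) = a^4 + 4*a^3 - 9*a^2 - 16*a + 20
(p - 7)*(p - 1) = p^2 - 8*p + 7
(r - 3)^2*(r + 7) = r^3 + r^2 - 33*r + 63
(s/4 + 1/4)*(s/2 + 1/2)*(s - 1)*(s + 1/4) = s^4/8 + 5*s^3/32 - 3*s^2/32 - 5*s/32 - 1/32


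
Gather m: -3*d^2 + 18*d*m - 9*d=-3*d^2 + 18*d*m - 9*d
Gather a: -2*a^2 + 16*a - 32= -2*a^2 + 16*a - 32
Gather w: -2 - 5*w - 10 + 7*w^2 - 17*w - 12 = 7*w^2 - 22*w - 24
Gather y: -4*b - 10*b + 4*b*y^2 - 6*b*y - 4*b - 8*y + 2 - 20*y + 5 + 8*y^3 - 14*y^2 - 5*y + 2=-18*b + 8*y^3 + y^2*(4*b - 14) + y*(-6*b - 33) + 9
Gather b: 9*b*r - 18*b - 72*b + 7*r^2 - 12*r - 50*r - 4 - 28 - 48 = b*(9*r - 90) + 7*r^2 - 62*r - 80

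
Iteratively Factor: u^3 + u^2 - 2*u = (u - 1)*(u^2 + 2*u) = (u - 1)*(u + 2)*(u)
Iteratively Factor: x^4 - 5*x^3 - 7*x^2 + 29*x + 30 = (x - 5)*(x^3 - 7*x - 6) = (x - 5)*(x - 3)*(x^2 + 3*x + 2) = (x - 5)*(x - 3)*(x + 2)*(x + 1)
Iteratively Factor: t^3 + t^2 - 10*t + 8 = (t - 2)*(t^2 + 3*t - 4) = (t - 2)*(t + 4)*(t - 1)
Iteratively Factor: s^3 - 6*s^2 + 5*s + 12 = (s - 3)*(s^2 - 3*s - 4) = (s - 4)*(s - 3)*(s + 1)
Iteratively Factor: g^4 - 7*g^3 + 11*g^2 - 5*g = (g - 1)*(g^3 - 6*g^2 + 5*g) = (g - 1)^2*(g^2 - 5*g) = (g - 5)*(g - 1)^2*(g)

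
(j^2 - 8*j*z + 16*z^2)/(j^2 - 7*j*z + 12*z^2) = (-j + 4*z)/(-j + 3*z)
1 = 1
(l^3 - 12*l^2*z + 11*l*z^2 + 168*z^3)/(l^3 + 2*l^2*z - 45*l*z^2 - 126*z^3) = (l - 8*z)/(l + 6*z)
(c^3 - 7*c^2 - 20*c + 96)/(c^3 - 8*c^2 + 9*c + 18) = (c^2 - 4*c - 32)/(c^2 - 5*c - 6)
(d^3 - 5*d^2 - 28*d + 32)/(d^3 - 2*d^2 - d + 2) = (d^2 - 4*d - 32)/(d^2 - d - 2)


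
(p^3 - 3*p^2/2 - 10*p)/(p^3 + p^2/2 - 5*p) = (p - 4)/(p - 2)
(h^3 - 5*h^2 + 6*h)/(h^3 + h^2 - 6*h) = (h - 3)/(h + 3)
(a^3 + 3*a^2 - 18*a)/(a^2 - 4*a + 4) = a*(a^2 + 3*a - 18)/(a^2 - 4*a + 4)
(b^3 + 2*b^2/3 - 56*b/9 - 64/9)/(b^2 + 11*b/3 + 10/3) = (9*b^2 - 12*b - 32)/(3*(3*b + 5))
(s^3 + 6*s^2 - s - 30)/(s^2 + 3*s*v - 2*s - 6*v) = (s^2 + 8*s + 15)/(s + 3*v)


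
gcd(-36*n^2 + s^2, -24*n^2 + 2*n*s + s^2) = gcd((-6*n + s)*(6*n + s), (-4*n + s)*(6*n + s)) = 6*n + s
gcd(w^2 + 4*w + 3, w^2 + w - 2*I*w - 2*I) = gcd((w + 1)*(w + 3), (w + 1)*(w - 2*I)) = w + 1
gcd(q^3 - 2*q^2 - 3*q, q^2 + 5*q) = q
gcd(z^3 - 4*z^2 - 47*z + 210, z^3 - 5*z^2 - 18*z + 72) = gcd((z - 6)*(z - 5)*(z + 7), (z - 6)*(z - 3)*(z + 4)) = z - 6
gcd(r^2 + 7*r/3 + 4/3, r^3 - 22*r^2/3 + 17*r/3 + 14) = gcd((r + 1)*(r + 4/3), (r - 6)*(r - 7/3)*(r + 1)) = r + 1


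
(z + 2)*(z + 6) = z^2 + 8*z + 12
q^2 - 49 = (q - 7)*(q + 7)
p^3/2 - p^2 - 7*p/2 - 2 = (p/2 + 1/2)*(p - 4)*(p + 1)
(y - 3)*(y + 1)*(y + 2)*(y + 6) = y^4 + 6*y^3 - 7*y^2 - 48*y - 36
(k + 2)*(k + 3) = k^2 + 5*k + 6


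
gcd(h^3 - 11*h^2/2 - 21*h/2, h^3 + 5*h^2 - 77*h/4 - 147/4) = h + 3/2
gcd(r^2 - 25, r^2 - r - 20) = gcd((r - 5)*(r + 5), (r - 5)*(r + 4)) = r - 5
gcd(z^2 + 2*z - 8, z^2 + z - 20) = 1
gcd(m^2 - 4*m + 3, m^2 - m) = m - 1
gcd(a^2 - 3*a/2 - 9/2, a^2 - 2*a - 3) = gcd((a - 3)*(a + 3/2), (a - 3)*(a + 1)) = a - 3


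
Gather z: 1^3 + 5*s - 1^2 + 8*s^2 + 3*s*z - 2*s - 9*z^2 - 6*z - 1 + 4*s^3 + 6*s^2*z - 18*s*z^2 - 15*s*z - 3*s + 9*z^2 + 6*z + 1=4*s^3 + 8*s^2 - 18*s*z^2 + z*(6*s^2 - 12*s)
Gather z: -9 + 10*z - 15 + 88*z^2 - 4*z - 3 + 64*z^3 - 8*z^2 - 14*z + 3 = 64*z^3 + 80*z^2 - 8*z - 24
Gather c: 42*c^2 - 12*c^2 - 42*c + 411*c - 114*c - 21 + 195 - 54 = 30*c^2 + 255*c + 120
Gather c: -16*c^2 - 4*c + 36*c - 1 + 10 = -16*c^2 + 32*c + 9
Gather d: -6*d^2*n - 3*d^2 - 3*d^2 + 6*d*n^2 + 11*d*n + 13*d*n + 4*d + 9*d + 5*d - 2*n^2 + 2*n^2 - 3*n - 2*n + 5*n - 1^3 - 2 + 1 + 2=d^2*(-6*n - 6) + d*(6*n^2 + 24*n + 18)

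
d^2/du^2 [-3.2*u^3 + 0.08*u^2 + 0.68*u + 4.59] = 0.16 - 19.2*u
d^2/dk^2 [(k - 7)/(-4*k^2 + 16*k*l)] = (k*(k - 4*l)*(3*k - 4*l - 7) - 4*(k - 7)*(k - 2*l)^2)/(2*k^3*(k - 4*l)^3)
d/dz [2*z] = 2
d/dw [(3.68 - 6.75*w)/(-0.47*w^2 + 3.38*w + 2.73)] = (-3.1725*w^2 + 3.4592*w - 30.8659)/(0.2209*w^4 - 3.1772*w^3 + 8.8582*w^2 + 18.4548*w + 7.4529)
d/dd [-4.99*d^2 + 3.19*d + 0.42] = 3.19 - 9.98*d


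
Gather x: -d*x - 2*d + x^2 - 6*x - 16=-2*d + x^2 + x*(-d - 6) - 16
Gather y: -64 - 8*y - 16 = -8*y - 80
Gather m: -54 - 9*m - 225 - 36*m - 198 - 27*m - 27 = -72*m - 504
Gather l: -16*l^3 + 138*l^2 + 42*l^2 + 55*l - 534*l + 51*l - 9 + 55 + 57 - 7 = -16*l^3 + 180*l^2 - 428*l + 96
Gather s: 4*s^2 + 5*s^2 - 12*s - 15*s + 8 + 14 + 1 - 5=9*s^2 - 27*s + 18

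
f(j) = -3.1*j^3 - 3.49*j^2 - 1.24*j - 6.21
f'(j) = -9.3*j^2 - 6.98*j - 1.24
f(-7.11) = 940.40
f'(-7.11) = -421.75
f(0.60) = -8.88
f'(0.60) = -8.78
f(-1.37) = -3.09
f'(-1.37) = -9.13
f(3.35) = -166.08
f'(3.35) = -128.99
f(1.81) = -38.27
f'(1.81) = -44.34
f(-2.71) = 33.22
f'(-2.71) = -50.62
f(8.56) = -2216.94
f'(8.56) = -742.43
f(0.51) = -8.16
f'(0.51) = -7.22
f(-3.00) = 49.80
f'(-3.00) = -64.00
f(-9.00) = 1982.16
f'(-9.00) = -691.72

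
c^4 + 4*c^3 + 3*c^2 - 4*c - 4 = (c - 1)*(c + 1)*(c + 2)^2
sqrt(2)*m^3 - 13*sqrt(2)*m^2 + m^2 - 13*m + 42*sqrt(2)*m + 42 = (m - 7)*(m - 6)*(sqrt(2)*m + 1)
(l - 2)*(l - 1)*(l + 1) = l^3 - 2*l^2 - l + 2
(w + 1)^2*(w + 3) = w^3 + 5*w^2 + 7*w + 3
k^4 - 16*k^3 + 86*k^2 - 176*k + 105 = (k - 7)*(k - 5)*(k - 3)*(k - 1)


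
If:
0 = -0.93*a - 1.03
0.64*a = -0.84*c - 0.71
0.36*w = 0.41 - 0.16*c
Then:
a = -1.11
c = -0.00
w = 1.14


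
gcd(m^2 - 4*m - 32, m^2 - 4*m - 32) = m^2 - 4*m - 32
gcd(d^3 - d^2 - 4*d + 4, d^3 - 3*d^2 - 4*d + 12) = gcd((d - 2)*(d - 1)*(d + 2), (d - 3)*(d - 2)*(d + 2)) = d^2 - 4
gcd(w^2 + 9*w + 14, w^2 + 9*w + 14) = w^2 + 9*w + 14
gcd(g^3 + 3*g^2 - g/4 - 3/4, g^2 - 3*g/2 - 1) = g + 1/2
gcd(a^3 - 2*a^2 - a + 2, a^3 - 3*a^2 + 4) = a^2 - a - 2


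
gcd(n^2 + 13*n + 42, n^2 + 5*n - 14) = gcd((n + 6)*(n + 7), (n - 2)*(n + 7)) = n + 7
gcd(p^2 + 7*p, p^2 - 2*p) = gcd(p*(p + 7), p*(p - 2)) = p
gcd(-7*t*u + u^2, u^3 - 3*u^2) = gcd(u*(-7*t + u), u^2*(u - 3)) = u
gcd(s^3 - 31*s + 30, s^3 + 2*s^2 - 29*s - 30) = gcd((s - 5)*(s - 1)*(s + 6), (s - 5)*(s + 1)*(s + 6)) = s^2 + s - 30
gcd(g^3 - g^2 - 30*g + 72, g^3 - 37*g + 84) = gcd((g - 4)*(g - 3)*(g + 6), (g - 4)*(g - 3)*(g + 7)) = g^2 - 7*g + 12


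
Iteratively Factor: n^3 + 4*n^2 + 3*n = (n + 1)*(n^2 + 3*n) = (n + 1)*(n + 3)*(n)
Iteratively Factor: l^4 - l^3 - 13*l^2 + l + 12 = (l - 1)*(l^3 - 13*l - 12) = (l - 1)*(l + 1)*(l^2 - l - 12) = (l - 4)*(l - 1)*(l + 1)*(l + 3)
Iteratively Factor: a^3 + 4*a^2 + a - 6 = (a + 2)*(a^2 + 2*a - 3) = (a - 1)*(a + 2)*(a + 3)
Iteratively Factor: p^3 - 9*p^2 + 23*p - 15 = (p - 3)*(p^2 - 6*p + 5) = (p - 3)*(p - 1)*(p - 5)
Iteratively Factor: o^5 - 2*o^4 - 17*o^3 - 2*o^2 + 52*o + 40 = (o + 2)*(o^4 - 4*o^3 - 9*o^2 + 16*o + 20) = (o + 2)^2*(o^3 - 6*o^2 + 3*o + 10) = (o + 1)*(o + 2)^2*(o^2 - 7*o + 10) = (o - 5)*(o + 1)*(o + 2)^2*(o - 2)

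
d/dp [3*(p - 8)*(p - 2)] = 6*p - 30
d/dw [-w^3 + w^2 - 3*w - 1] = -3*w^2 + 2*w - 3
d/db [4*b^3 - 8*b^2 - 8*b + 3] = 12*b^2 - 16*b - 8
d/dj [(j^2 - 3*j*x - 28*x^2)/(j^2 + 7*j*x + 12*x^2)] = 10*x/(j^2 + 6*j*x + 9*x^2)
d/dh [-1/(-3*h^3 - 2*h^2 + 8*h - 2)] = (-9*h^2 - 4*h + 8)/(3*h^3 + 2*h^2 - 8*h + 2)^2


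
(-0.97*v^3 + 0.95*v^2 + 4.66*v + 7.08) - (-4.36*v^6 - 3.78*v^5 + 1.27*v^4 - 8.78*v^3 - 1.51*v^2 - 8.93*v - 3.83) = 4.36*v^6 + 3.78*v^5 - 1.27*v^4 + 7.81*v^3 + 2.46*v^2 + 13.59*v + 10.91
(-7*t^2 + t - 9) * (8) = -56*t^2 + 8*t - 72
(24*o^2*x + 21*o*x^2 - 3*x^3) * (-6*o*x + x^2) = -144*o^3*x^2 - 102*o^2*x^3 + 39*o*x^4 - 3*x^5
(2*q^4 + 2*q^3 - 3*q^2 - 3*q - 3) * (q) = 2*q^5 + 2*q^4 - 3*q^3 - 3*q^2 - 3*q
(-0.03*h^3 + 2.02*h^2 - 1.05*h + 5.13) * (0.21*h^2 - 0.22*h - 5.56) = -0.0063*h^5 + 0.4308*h^4 - 0.4981*h^3 - 9.9229*h^2 + 4.7094*h - 28.5228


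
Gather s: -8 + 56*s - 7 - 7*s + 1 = 49*s - 14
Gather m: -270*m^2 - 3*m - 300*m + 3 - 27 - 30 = -270*m^2 - 303*m - 54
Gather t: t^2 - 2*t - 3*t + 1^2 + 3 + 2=t^2 - 5*t + 6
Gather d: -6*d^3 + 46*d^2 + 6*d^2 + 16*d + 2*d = -6*d^3 + 52*d^2 + 18*d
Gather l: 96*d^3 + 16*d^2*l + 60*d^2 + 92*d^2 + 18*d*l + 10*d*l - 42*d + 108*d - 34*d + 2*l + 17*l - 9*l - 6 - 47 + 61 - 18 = 96*d^3 + 152*d^2 + 32*d + l*(16*d^2 + 28*d + 10) - 10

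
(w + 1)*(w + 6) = w^2 + 7*w + 6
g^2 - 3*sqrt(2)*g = g*(g - 3*sqrt(2))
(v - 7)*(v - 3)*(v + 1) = v^3 - 9*v^2 + 11*v + 21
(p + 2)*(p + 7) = p^2 + 9*p + 14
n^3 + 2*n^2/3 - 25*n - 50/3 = (n - 5)*(n + 2/3)*(n + 5)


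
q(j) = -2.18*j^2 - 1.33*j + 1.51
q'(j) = -4.36*j - 1.33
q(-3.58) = -21.67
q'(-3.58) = 14.28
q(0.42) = 0.57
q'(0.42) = -3.16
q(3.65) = -32.39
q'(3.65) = -17.24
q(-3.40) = -19.17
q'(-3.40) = 13.49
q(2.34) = -13.54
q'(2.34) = -11.53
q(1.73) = -7.32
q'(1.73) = -8.87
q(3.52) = -30.18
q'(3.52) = -16.68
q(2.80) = -19.31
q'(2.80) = -13.54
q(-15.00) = -469.04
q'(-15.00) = 64.07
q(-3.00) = -14.12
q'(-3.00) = 11.75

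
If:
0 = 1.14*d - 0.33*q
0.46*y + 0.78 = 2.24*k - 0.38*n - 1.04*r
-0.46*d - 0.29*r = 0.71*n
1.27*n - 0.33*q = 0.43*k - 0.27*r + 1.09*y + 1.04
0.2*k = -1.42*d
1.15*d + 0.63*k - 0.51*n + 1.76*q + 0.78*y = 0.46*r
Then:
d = 0.04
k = -0.31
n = 0.52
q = 0.15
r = -1.34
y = -0.60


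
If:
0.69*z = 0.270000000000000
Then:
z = 0.39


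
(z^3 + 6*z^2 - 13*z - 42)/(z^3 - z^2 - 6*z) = (z + 7)/z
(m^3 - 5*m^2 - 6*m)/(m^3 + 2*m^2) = (m^2 - 5*m - 6)/(m*(m + 2))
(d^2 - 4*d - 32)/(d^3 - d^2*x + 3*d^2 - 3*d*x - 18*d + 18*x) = (d^2 - 4*d - 32)/(d^3 - d^2*x + 3*d^2 - 3*d*x - 18*d + 18*x)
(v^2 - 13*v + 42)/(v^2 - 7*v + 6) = (v - 7)/(v - 1)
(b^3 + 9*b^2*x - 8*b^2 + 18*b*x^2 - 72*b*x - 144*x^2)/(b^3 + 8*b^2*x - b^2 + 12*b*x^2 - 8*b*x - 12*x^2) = (b^2 + 3*b*x - 8*b - 24*x)/(b^2 + 2*b*x - b - 2*x)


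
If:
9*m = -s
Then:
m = -s/9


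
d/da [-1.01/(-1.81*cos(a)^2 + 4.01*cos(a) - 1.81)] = (3.6562*cos(a) - 4.0501)*sin(a)/(1.81*cos(a)^2 - 4.01*cos(a) + 1.81)^2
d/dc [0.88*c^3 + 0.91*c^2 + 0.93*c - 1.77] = 2.64*c^2 + 1.82*c + 0.93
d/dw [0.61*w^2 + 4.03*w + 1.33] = 1.22*w + 4.03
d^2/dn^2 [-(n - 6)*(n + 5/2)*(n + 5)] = -6*n - 3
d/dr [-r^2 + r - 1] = 1 - 2*r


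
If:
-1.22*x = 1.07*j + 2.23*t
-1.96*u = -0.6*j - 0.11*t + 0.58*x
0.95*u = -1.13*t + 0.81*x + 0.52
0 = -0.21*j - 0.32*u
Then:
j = -0.10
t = 0.20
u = 0.06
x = -0.28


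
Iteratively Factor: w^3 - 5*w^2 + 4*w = (w - 1)*(w^2 - 4*w) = (w - 4)*(w - 1)*(w)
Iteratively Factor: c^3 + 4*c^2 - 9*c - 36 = (c - 3)*(c^2 + 7*c + 12) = (c - 3)*(c + 3)*(c + 4)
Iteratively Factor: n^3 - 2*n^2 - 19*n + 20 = (n + 4)*(n^2 - 6*n + 5) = (n - 1)*(n + 4)*(n - 5)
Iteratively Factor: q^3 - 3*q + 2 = (q - 1)*(q^2 + q - 2) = (q - 1)^2*(q + 2)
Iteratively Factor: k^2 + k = (k)*(k + 1)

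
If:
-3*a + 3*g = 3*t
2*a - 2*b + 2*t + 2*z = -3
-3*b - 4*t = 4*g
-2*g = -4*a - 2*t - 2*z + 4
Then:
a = 2 - z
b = 4*z/11 + 20/11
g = 7/22 - 7*z/11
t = 4*z/11 - 37/22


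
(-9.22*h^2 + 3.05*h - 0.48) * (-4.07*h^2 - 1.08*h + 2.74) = 37.5254*h^4 - 2.4559*h^3 - 26.6032*h^2 + 8.8754*h - 1.3152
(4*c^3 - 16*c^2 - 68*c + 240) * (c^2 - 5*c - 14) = 4*c^5 - 36*c^4 - 44*c^3 + 804*c^2 - 248*c - 3360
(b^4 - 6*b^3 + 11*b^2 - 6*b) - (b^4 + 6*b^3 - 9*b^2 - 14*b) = -12*b^3 + 20*b^2 + 8*b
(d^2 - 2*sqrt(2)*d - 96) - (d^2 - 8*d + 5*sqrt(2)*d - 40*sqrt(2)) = -7*sqrt(2)*d + 8*d - 96 + 40*sqrt(2)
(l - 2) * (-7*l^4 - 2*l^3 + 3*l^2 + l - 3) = -7*l^5 + 12*l^4 + 7*l^3 - 5*l^2 - 5*l + 6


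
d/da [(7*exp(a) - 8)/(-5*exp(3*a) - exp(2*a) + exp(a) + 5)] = ((7*exp(a) - 8)*(15*exp(2*a) + 2*exp(a) - 1) - 35*exp(3*a) - 7*exp(2*a) + 7*exp(a) + 35)*exp(a)/(5*exp(3*a) + exp(2*a) - exp(a) - 5)^2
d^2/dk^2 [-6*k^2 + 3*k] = -12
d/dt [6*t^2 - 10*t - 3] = 12*t - 10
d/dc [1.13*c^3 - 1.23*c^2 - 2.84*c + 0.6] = 3.39*c^2 - 2.46*c - 2.84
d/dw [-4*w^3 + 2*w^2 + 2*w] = -12*w^2 + 4*w + 2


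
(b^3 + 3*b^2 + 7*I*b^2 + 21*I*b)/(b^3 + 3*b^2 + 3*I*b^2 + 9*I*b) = (b + 7*I)/(b + 3*I)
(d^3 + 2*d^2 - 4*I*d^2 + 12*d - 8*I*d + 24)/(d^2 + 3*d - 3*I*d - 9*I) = (d^3 + d^2*(2 - 4*I) + d*(12 - 8*I) + 24)/(d^2 + d*(3 - 3*I) - 9*I)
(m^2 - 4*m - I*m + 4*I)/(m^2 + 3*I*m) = (m^2 - 4*m - I*m + 4*I)/(m*(m + 3*I))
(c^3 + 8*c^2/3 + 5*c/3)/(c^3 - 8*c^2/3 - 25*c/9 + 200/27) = 9*c*(c + 1)/(9*c^2 - 39*c + 40)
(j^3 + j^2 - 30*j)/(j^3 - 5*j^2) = (j + 6)/j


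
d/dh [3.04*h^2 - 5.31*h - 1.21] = 6.08*h - 5.31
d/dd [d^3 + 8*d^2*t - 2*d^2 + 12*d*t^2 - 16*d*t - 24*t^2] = 3*d^2 + 16*d*t - 4*d + 12*t^2 - 16*t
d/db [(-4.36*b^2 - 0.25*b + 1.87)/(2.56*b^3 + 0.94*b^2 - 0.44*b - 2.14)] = (11.1616*b^4 + 1.28*b^3 - 12.2082*b^2 + 15.1452*b + 1.3578)/(6.5536*b^6 + 4.8128*b^5 - 1.3692*b^4 - 11.784*b^3 - 3.8296*b^2 + 1.8832*b + 4.5796)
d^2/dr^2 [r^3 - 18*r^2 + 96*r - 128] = 6*r - 36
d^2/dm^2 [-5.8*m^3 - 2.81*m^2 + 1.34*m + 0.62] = -34.8*m - 5.62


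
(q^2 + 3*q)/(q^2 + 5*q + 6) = q/(q + 2)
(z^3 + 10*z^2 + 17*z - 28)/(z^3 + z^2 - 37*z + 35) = (z + 4)/(z - 5)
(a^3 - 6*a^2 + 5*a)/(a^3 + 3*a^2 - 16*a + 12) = a*(a - 5)/(a^2 + 4*a - 12)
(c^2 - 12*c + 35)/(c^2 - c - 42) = (c - 5)/(c + 6)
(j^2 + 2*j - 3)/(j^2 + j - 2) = (j + 3)/(j + 2)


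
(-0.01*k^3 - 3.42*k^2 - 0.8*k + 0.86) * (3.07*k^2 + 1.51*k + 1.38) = -0.0307*k^5 - 10.5145*k^4 - 7.634*k^3 - 3.2874*k^2 + 0.1946*k + 1.1868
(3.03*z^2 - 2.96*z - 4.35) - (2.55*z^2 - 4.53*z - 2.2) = 0.48*z^2 + 1.57*z - 2.15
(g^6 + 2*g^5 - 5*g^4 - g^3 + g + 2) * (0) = 0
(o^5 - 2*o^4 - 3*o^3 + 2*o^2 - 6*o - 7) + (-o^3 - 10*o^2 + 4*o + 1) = o^5 - 2*o^4 - 4*o^3 - 8*o^2 - 2*o - 6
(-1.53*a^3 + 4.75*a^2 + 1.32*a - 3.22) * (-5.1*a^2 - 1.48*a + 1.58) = 7.803*a^5 - 21.9606*a^4 - 16.1794*a^3 + 21.9734*a^2 + 6.8512*a - 5.0876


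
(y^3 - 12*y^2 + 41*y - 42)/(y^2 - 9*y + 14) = y - 3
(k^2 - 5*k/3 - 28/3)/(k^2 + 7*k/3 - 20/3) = (3*k^2 - 5*k - 28)/(3*k^2 + 7*k - 20)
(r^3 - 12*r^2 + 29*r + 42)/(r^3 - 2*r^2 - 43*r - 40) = (r^2 - 13*r + 42)/(r^2 - 3*r - 40)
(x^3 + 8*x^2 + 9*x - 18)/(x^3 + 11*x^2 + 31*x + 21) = (x^2 + 5*x - 6)/(x^2 + 8*x + 7)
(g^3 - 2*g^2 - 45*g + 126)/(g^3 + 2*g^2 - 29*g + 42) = (g - 6)/(g - 2)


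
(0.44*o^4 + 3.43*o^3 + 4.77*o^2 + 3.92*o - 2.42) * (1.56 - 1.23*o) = -0.5412*o^5 - 3.5325*o^4 - 0.516299999999999*o^3 + 2.6196*o^2 + 9.0918*o - 3.7752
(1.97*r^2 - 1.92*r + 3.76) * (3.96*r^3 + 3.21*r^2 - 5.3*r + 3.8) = 7.8012*r^5 - 1.2795*r^4 - 1.7146*r^3 + 29.7316*r^2 - 27.224*r + 14.288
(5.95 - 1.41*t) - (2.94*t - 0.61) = 6.56 - 4.35*t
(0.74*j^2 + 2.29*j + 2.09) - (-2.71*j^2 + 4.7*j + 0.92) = 3.45*j^2 - 2.41*j + 1.17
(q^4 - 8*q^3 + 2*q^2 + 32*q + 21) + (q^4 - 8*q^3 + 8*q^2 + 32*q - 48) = 2*q^4 - 16*q^3 + 10*q^2 + 64*q - 27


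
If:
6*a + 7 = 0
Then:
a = -7/6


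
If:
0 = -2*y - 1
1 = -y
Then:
No Solution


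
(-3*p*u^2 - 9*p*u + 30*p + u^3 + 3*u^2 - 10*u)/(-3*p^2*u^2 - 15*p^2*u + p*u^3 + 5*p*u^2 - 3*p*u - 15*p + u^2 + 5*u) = (u - 2)/(p*u + 1)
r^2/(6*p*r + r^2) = r/(6*p + r)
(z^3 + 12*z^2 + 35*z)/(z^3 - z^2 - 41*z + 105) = z*(z + 5)/(z^2 - 8*z + 15)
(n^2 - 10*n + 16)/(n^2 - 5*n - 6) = (-n^2 + 10*n - 16)/(-n^2 + 5*n + 6)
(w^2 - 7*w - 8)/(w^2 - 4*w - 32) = (w + 1)/(w + 4)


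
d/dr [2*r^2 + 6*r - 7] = 4*r + 6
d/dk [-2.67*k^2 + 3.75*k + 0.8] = 3.75 - 5.34*k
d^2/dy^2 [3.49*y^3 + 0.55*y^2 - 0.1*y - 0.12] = 20.94*y + 1.1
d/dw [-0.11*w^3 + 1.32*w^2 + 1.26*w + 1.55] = -0.33*w^2 + 2.64*w + 1.26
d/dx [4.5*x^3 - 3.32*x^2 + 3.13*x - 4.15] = 13.5*x^2 - 6.64*x + 3.13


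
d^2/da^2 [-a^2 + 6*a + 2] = -2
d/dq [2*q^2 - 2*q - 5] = 4*q - 2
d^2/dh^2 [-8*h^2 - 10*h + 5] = -16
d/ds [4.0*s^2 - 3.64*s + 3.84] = 8.0*s - 3.64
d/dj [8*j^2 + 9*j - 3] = 16*j + 9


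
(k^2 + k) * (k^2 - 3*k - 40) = k^4 - 2*k^3 - 43*k^2 - 40*k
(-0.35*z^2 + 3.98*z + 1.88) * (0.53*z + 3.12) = -0.1855*z^3 + 1.0174*z^2 + 13.414*z + 5.8656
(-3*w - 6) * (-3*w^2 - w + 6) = 9*w^3 + 21*w^2 - 12*w - 36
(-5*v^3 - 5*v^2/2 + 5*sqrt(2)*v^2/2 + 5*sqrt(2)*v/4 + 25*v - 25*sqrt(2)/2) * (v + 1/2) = -5*v^4 - 5*v^3 + 5*sqrt(2)*v^3/2 + 5*sqrt(2)*v^2/2 + 95*v^2/4 - 95*sqrt(2)*v/8 + 25*v/2 - 25*sqrt(2)/4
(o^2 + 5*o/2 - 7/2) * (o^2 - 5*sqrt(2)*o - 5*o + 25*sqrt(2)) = o^4 - 5*sqrt(2)*o^3 - 5*o^3/2 - 16*o^2 + 25*sqrt(2)*o^2/2 + 35*o/2 + 80*sqrt(2)*o - 175*sqrt(2)/2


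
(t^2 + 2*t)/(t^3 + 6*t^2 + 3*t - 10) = t/(t^2 + 4*t - 5)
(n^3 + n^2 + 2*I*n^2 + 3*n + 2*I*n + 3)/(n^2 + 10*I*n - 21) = (n^2 + n*(1 - I) - I)/(n + 7*I)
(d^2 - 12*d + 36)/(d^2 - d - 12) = (-d^2 + 12*d - 36)/(-d^2 + d + 12)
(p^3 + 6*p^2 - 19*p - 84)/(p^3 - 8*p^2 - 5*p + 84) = (p + 7)/(p - 7)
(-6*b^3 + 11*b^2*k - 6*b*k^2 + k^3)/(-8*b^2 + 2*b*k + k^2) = (3*b^2 - 4*b*k + k^2)/(4*b + k)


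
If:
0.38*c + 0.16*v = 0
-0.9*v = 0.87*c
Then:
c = 0.00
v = 0.00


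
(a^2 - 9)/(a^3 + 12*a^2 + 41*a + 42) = (a - 3)/(a^2 + 9*a + 14)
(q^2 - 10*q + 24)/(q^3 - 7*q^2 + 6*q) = (q - 4)/(q*(q - 1))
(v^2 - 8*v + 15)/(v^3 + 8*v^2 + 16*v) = (v^2 - 8*v + 15)/(v*(v^2 + 8*v + 16))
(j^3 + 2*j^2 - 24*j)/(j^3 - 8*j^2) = (j^2 + 2*j - 24)/(j*(j - 8))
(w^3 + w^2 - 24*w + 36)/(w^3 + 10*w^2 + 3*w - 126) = (w - 2)/(w + 7)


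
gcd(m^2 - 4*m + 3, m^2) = 1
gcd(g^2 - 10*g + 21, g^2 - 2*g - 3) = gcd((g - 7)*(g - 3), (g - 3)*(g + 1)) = g - 3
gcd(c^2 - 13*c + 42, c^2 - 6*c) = c - 6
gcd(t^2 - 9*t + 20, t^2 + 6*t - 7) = 1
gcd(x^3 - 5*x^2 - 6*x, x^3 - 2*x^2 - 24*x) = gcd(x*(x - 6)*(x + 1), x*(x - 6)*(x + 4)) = x^2 - 6*x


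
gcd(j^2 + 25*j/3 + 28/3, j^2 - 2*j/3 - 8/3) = j + 4/3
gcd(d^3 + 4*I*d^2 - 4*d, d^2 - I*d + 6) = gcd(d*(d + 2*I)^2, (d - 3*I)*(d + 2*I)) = d + 2*I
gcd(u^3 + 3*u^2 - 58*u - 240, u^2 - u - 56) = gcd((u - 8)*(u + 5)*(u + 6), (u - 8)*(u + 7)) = u - 8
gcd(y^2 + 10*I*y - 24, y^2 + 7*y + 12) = 1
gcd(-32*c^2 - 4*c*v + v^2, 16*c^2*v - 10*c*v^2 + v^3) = -8*c + v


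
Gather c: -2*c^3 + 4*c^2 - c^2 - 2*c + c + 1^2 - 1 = -2*c^3 + 3*c^2 - c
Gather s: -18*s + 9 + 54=63 - 18*s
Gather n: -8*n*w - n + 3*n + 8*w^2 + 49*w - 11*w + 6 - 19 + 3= n*(2 - 8*w) + 8*w^2 + 38*w - 10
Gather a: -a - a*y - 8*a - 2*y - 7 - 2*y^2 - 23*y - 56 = a*(-y - 9) - 2*y^2 - 25*y - 63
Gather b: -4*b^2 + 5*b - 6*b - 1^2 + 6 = -4*b^2 - b + 5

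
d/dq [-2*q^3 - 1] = -6*q^2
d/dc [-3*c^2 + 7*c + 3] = 7 - 6*c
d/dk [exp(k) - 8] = exp(k)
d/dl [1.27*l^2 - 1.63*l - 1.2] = 2.54*l - 1.63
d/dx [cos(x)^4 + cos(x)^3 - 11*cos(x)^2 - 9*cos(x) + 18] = (-4*cos(x)^3 - 3*cos(x)^2 + 22*cos(x) + 9)*sin(x)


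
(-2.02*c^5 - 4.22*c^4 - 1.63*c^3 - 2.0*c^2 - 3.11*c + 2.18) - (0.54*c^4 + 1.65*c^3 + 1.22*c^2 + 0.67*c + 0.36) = -2.02*c^5 - 4.76*c^4 - 3.28*c^3 - 3.22*c^2 - 3.78*c + 1.82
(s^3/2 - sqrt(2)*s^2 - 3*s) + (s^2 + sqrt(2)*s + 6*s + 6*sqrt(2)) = s^3/2 - sqrt(2)*s^2 + s^2 + sqrt(2)*s + 3*s + 6*sqrt(2)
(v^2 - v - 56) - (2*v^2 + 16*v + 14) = -v^2 - 17*v - 70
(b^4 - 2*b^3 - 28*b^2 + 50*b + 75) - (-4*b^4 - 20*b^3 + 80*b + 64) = 5*b^4 + 18*b^3 - 28*b^2 - 30*b + 11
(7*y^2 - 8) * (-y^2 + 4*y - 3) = -7*y^4 + 28*y^3 - 13*y^2 - 32*y + 24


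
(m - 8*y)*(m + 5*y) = m^2 - 3*m*y - 40*y^2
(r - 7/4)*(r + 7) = r^2 + 21*r/4 - 49/4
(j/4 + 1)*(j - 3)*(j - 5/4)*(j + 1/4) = j^4/4 - 213*j^2/64 + 187*j/64 + 15/16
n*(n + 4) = n^2 + 4*n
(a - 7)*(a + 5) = a^2 - 2*a - 35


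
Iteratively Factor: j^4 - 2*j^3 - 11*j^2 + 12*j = (j - 4)*(j^3 + 2*j^2 - 3*j) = (j - 4)*(j - 1)*(j^2 + 3*j) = (j - 4)*(j - 1)*(j + 3)*(j)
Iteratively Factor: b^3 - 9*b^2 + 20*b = (b - 4)*(b^2 - 5*b) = b*(b - 4)*(b - 5)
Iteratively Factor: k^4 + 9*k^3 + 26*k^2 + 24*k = (k + 2)*(k^3 + 7*k^2 + 12*k) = (k + 2)*(k + 3)*(k^2 + 4*k) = k*(k + 2)*(k + 3)*(k + 4)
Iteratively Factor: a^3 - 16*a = (a)*(a^2 - 16) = a*(a - 4)*(a + 4)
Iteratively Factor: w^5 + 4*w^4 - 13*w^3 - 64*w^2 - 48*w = (w)*(w^4 + 4*w^3 - 13*w^2 - 64*w - 48) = w*(w + 3)*(w^3 + w^2 - 16*w - 16) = w*(w + 1)*(w + 3)*(w^2 - 16) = w*(w - 4)*(w + 1)*(w + 3)*(w + 4)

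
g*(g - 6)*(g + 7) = g^3 + g^2 - 42*g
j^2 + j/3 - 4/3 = (j - 1)*(j + 4/3)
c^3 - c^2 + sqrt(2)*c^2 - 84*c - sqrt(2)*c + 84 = (c - 1)*(c - 6*sqrt(2))*(c + 7*sqrt(2))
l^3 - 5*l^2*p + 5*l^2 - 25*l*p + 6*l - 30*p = (l + 2)*(l + 3)*(l - 5*p)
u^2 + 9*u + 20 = (u + 4)*(u + 5)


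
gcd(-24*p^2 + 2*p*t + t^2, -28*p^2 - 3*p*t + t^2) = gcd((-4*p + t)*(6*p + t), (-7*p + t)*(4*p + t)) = 1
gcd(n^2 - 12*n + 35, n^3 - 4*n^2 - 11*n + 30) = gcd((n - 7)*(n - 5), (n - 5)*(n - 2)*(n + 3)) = n - 5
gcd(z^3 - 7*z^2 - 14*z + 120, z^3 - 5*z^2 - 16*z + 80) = z^2 - z - 20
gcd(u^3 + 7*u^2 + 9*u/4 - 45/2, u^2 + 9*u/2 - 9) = u^2 + 9*u/2 - 9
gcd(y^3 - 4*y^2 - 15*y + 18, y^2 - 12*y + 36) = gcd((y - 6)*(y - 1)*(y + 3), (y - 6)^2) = y - 6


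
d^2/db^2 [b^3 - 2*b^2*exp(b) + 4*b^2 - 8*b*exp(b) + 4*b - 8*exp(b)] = -2*b^2*exp(b) - 16*b*exp(b) + 6*b - 28*exp(b) + 8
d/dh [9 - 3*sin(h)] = -3*cos(h)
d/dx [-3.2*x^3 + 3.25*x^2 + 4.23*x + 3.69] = -9.6*x^2 + 6.5*x + 4.23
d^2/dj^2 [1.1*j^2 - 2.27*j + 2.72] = 2.20000000000000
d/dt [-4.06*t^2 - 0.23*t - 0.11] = -8.12*t - 0.23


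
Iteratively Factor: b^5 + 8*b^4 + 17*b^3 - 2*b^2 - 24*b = (b - 1)*(b^4 + 9*b^3 + 26*b^2 + 24*b) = (b - 1)*(b + 4)*(b^3 + 5*b^2 + 6*b) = b*(b - 1)*(b + 4)*(b^2 + 5*b + 6) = b*(b - 1)*(b + 3)*(b + 4)*(b + 2)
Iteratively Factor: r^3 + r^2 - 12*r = (r - 3)*(r^2 + 4*r) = (r - 3)*(r + 4)*(r)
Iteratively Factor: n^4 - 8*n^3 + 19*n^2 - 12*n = (n - 1)*(n^3 - 7*n^2 + 12*n) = (n - 4)*(n - 1)*(n^2 - 3*n) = n*(n - 4)*(n - 1)*(n - 3)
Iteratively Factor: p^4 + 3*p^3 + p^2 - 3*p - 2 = (p + 1)*(p^3 + 2*p^2 - p - 2) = (p + 1)^2*(p^2 + p - 2) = (p - 1)*(p + 1)^2*(p + 2)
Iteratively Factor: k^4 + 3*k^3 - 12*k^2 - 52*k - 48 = (k - 4)*(k^3 + 7*k^2 + 16*k + 12) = (k - 4)*(k + 2)*(k^2 + 5*k + 6) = (k - 4)*(k + 2)^2*(k + 3)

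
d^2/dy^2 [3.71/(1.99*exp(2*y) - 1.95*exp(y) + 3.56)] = ((7.2345 - 29.5316*exp(y))*(1.99*exp(2*y) - 1.95*exp(y) + 3.56) + 3.71*(3.98*exp(y) - 1.95)*(7.96*exp(y) - 3.9)*exp(y))*exp(y)/(1.99*exp(2*y) - 1.95*exp(y) + 3.56)^3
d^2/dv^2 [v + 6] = 0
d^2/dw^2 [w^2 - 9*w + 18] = 2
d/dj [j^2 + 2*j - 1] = 2*j + 2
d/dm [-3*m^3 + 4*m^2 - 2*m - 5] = -9*m^2 + 8*m - 2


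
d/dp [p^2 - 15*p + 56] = 2*p - 15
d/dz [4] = 0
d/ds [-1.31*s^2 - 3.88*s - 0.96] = -2.62*s - 3.88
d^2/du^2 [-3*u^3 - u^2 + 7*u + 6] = -18*u - 2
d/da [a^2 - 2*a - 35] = 2*a - 2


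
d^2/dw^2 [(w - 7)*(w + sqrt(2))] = 2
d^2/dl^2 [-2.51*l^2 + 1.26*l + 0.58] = -5.02000000000000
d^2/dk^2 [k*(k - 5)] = 2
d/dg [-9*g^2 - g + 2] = -18*g - 1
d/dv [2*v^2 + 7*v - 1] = 4*v + 7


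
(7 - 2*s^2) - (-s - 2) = -2*s^2 + s + 9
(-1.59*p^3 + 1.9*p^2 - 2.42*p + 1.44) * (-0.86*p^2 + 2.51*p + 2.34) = 1.3674*p^5 - 5.6249*p^4 + 3.1296*p^3 - 2.8666*p^2 - 2.0484*p + 3.3696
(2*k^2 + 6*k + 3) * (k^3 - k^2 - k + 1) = 2*k^5 + 4*k^4 - 5*k^3 - 7*k^2 + 3*k + 3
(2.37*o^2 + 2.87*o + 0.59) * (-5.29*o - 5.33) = -12.5373*o^3 - 27.8144*o^2 - 18.4182*o - 3.1447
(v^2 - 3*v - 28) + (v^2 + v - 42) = 2*v^2 - 2*v - 70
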